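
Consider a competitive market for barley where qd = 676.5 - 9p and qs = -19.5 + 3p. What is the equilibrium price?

Set qd = qs: 676.5 - 9p = -19.5 + 3p.
696 = 12p, so p* = 58.
q* = 676.5 − 9(58) = 154.5.

p* = 58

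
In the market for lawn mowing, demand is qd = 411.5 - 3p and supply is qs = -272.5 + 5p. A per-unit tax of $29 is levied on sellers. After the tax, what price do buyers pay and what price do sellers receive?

Pre-tax equilibrium: p* = 85.5, q* = 155.
Tax on sellers shifts supply to qs = -272.5 + 5(p − 29) = -417.5 + 5p.
411.5 - 3p = -417.5 + 5p gives buyer price pb = 103.625; sellers receive ps = 103.625 − 29 = 74.625.
New quantity: q = 411.5 − 3(103.625) = 100.625.

Buyers pay $103.625, sellers receive $74.625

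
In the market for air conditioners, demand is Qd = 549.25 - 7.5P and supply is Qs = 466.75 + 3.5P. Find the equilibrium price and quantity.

P* = 7.5, Q* = 493

Set Qd = Qs: 549.25 - 7.5P = 466.75 + 3.5P.
82.5 = 11P, so P* = 7.5.
Q* = 549.25 − 7.5(7.5) = 493.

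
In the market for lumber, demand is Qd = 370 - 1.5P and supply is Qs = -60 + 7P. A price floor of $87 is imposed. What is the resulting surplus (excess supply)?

Equilibrium price would be P* = 860/17, so the floor at 87 binds.
At P = 87: Qd = 239.5, Qs = 549.
Surplus = 549 − 239.5 = 309.5.

Surplus = 309.5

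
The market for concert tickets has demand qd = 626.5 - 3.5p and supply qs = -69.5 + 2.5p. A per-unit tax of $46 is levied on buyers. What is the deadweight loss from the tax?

Deadweight loss = 18515/12

Pre-tax equilibrium: p* = 116, q* = 220.5.
Tax on buyers shifts demand to qd = 626.5 − 3.5(p + 46) = 465.5 - 3.5p.
465.5 - 3.5p = -69.5 + 2.5p gives seller price ps = 535/6; buyers pay pb = 535/6 + 46 = 811/6.
New quantity: q = 626.5 − 3.5(811/6) = 1841/12.
DWL = ½ × 46 × (220.5 − 1841/12) = 18515/12.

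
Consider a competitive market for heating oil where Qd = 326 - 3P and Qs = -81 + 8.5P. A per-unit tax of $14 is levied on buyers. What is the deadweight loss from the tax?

Deadweight loss = 4998/23

Pre-tax equilibrium: P* = 814/23, Q* = 5056/23.
Tax on buyers shifts demand to Qd = 326 − 3(P + 14) = 284 - 3P.
284 - 3P = -81 + 8.5P gives seller price Ps = 730/23; buyers pay Pb = 730/23 + 14 = 1052/23.
New quantity: Q = 326 − 3(1052/23) = 4342/23.
DWL = ½ × 14 × (5056/23 − 4342/23) = 4998/23.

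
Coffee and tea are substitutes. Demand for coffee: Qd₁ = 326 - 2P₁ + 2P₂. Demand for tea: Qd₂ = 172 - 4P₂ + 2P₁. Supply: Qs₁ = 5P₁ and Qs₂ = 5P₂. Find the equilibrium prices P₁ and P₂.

Market 1: 326 - 2P₁ + 2P₂ = 5P₁ → 7P₁ - 2P₂ = 326.
Market 2: 9P₂ - 2P₁ = 172.
Eliminating P₂: 9×(1) + 2×(2) gives 59P₁ = 3278, so P₁ = 3278/59.
Back-substitute into (2): P₂ = (172 + 2×3278/59) / 9 = 1856/59.

P₁ = 3278/59, P₂ = 1856/59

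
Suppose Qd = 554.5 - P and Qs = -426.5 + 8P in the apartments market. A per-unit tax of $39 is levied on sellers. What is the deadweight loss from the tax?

Pre-tax equilibrium: P* = 109, Q* = 445.5.
Tax on sellers shifts supply to Qs = -426.5 + 8(P − 39) = -738.5 + 8P.
554.5 - P = -738.5 + 8P gives buyer price Pb = 431/3; sellers receive Ps = 431/3 − 39 = 314/3.
New quantity: Q = 554.5 − 1(431/3) = 2465/6.
DWL = ½ × 39 × (445.5 − 2465/6) = 676.

Deadweight loss = 676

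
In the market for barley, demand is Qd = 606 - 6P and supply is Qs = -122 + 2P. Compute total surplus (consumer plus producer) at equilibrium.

Total surplus = 1200

Equilibrium: 606 - 6P = -122 + 2P gives P* = 91, Q* = 60.
Demand choke price: P = 101; supply starts at P = 61.
CS = ½(101 − 91)(60) = 300; PS = ½(91 − 61)(60) = 900.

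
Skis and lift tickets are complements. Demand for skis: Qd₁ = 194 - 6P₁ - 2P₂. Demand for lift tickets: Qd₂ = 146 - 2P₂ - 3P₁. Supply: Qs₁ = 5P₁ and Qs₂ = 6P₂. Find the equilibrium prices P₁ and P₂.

P₁ = 630/41, P₂ = 512/41

Market 1: 194 - 6P₁ - 2P₂ = 5P₁ → 11P₁ + 2P₂ = 194.
Market 2: 8P₂ + 3P₁ = 146.
Eliminating P₂: 8×(1) − 2×(2) gives 82P₁ = 1260, so P₁ = 630/41.
Back-substitute into (2): P₂ = (146 − 3×630/41) / 8 = 512/41.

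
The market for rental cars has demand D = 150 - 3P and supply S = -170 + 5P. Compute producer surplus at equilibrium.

Producer surplus = 90

Equilibrium: 150 - 3P = -170 + 5P gives P* = 40, Q* = 30.
Supply starts at P = 34 (where S = 0).
PS = ½(40 − 34)(30) = 90.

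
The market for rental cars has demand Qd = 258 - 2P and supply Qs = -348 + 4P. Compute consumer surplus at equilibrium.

Equilibrium: 258 - 2P = -348 + 4P gives P* = 101, Q* = 56.
Demand choke price (Qd = 0): P = 129.
CS = ½(129 − 101)(56) = 784.

Consumer surplus = 784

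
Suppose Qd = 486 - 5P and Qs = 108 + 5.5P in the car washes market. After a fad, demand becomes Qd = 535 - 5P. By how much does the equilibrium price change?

Original equilibrium: P* = 36, Q* = 306.
New equilibrium: 535 - 5P = 108 + 5.5P, so 427 = 10.5P and P' = 122/3; Q' = 535 − 5(122/3) = 995/3.
Change in price: 122/3 − 36 = 14/3.

ΔP = 14/3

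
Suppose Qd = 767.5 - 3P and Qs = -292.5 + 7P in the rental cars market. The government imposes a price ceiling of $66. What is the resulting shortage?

Equilibrium price would be P* = 106, so the ceiling at 66 binds.
At P = 66: Qd = 767.5 − 3(66) = 569.5, Qs = -292.5 + 7(66) = 169.5.
Shortage = 569.5 − 169.5 = 400.

Shortage = 400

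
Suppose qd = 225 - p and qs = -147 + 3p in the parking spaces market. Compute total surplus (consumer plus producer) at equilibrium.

Total surplus = 11616

Equilibrium: 225 - p = -147 + 3p gives p* = 93, q* = 132.
Demand choke price: p = 225; supply starts at p = 49.
CS = ½(225 − 93)(132) = 8712; PS = ½(93 − 49)(132) = 2904.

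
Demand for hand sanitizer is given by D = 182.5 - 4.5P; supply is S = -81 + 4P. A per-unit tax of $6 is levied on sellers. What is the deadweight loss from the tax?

Deadweight loss = 648/17

Pre-tax equilibrium: P* = 31, Q* = 43.
Tax on sellers shifts supply to S = -81 + 4(P − 6) = -105 + 4P.
182.5 - 4.5P = -105 + 4P gives buyer price Pb = 575/17; sellers receive Ps = 575/17 − 6 = 473/17.
New quantity: Q = 182.5 − 4.5(575/17) = 515/17.
DWL = ½ × 6 × (43 − 515/17) = 648/17.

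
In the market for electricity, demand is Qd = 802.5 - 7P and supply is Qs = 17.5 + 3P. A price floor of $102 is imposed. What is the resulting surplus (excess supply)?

Surplus = 235

Equilibrium price would be P* = 78.5, so the floor at 102 binds.
At P = 102: Qd = 88.5, Qs = 323.5.
Surplus = 323.5 − 88.5 = 235.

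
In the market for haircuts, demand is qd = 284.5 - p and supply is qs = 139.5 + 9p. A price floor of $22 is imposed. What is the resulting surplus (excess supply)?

Surplus = 75

Equilibrium price would be p* = 14.5, so the floor at 22 binds.
At p = 22: qd = 262.5, qs = 337.5.
Surplus = 337.5 − 262.5 = 75.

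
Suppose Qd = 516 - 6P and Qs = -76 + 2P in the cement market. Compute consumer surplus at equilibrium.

Consumer surplus = 432

Equilibrium: 516 - 6P = -76 + 2P gives P* = 74, Q* = 72.
Demand choke price (Qd = 0): P = 86.
CS = ½(86 − 74)(72) = 432.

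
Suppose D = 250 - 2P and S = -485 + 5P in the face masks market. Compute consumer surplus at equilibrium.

Equilibrium: 250 - 2P = -485 + 5P gives P* = 105, Q* = 40.
Demand choke price (D = 0): P = 125.
CS = ½(125 − 105)(40) = 400.

Consumer surplus = 400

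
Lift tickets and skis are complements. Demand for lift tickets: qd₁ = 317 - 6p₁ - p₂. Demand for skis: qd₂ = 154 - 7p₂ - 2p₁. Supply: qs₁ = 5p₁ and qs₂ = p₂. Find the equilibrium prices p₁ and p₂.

Market 1: 317 - 6p₁ - p₂ = 5p₁ → 11p₁ + p₂ = 317.
Market 2: 8p₂ + 2p₁ = 154.
Eliminating p₂: 8×(1) − 1×(2) gives 86p₁ = 2382, so p₁ = 1191/43.
Back-substitute into (2): p₂ = (154 − 2×1191/43) / 8 = 530/43.

p₁ = 1191/43, p₂ = 530/43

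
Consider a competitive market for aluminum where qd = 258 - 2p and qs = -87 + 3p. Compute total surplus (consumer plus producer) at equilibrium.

Total surplus = 6000

Equilibrium: 258 - 2p = -87 + 3p gives p* = 69, q* = 120.
Demand choke price: p = 129; supply starts at p = 29.
CS = ½(129 − 69)(120) = 3600; PS = ½(69 − 29)(120) = 2400.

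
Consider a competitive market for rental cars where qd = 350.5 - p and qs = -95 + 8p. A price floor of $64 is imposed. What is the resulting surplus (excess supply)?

Surplus = 130.5

Equilibrium price would be p* = 49.5, so the floor at 64 binds.
At p = 64: qd = 286.5, qs = 417.
Surplus = 417 − 286.5 = 130.5.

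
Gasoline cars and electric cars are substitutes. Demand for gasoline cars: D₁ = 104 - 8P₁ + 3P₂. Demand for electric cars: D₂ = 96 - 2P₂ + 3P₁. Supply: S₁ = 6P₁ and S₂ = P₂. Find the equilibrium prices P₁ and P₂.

P₁ = 200/11, P₂ = 552/11

Market 1: 104 - 8P₁ + 3P₂ = 6P₁ → 14P₁ - 3P₂ = 104.
Market 2: 3P₂ - 3P₁ = 96.
Eliminating P₂: 3×(1) + 3×(2) gives 33P₁ = 600, so P₁ = 200/11.
Back-substitute into (2): P₂ = (96 + 3×200/11) / 3 = 552/11.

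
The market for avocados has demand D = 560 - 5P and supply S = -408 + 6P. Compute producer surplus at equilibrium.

Producer surplus = 1200

Equilibrium: 560 - 5P = -408 + 6P gives P* = 88, Q* = 120.
Supply starts at P = 68 (where S = 0).
PS = ½(88 − 68)(120) = 1200.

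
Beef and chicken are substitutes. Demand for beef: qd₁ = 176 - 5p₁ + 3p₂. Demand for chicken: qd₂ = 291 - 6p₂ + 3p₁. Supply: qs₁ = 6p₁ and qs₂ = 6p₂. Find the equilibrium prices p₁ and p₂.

p₁ = 995/41, p₂ = 1243/41

Market 1: 176 - 5p₁ + 3p₂ = 6p₁ → 11p₁ - 3p₂ = 176.
Market 2: 12p₂ - 3p₁ = 291.
Eliminating p₂: 12×(1) + 3×(2) gives 123p₁ = 2985, so p₁ = 995/41.
Back-substitute into (2): p₂ = (291 + 3×995/41) / 12 = 1243/41.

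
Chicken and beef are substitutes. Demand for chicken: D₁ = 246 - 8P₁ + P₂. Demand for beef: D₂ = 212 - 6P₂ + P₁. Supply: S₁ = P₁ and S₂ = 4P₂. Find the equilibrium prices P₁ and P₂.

Market 1: 246 - 8P₁ + P₂ = P₁ → 9P₁ - P₂ = 246.
Market 2: 10P₂ - P₁ = 212.
Eliminating P₂: 10×(1) + 1×(2) gives 89P₁ = 2672, so P₁ = 2672/89.
Back-substitute into (2): P₂ = (212 + 1×2672/89) / 10 = 2154/89.

P₁ = 2672/89, P₂ = 2154/89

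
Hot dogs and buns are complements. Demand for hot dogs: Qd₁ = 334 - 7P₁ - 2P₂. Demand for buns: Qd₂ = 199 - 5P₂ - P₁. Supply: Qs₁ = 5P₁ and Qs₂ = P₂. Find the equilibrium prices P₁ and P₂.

Market 1: 334 - 7P₁ - 2P₂ = 5P₁ → 12P₁ + 2P₂ = 334.
Market 2: 6P₂ + P₁ = 199.
Eliminating P₂: 6×(1) − 2×(2) gives 70P₁ = 1606, so P₁ = 803/35.
Back-substitute into (2): P₂ = (199 − 1×803/35) / 6 = 1027/35.

P₁ = 803/35, P₂ = 1027/35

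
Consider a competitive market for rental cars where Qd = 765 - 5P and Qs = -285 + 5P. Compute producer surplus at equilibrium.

Equilibrium: 765 - 5P = -285 + 5P gives P* = 105, Q* = 240.
Supply starts at P = 57 (where Qs = 0).
PS = ½(105 − 57)(240) = 5760.

Producer surplus = 5760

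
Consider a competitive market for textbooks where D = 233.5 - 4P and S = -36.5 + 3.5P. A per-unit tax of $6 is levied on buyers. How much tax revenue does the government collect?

Pre-tax equilibrium: P* = 36, Q* = 89.5.
Tax on buyers shifts demand to D = 233.5 − 4(P + 6) = 209.5 - 4P.
209.5 - 4P = -36.5 + 3.5P gives seller price Ps = 32.8; buyers pay Pb = 32.8 + 6 = 38.8.
New quantity: Q = 233.5 − 4(38.8) = 78.3.
Revenue = 6 × 78.3 = 469.8.

Tax revenue = 469.8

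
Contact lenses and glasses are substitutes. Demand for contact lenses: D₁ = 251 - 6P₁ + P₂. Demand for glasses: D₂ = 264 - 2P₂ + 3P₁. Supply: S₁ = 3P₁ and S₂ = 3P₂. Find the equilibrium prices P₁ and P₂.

Market 1: 251 - 6P₁ + P₂ = 3P₁ → 9P₁ - P₂ = 251.
Market 2: 5P₂ - 3P₁ = 264.
Eliminating P₂: 5×(1) + 1×(2) gives 42P₁ = 1519, so P₁ = 217/6.
Back-substitute into (2): P₂ = (264 + 3×217/6) / 5 = 74.5.

P₁ = 217/6, P₂ = 74.5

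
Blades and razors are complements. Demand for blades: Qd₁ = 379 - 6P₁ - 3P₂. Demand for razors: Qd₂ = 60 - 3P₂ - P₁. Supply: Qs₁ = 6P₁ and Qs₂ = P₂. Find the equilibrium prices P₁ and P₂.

Market 1: 379 - 6P₁ - 3P₂ = 6P₁ → 12P₁ + 3P₂ = 379.
Market 2: 4P₂ + P₁ = 60.
Eliminating P₂: 4×(1) − 3×(2) gives 45P₁ = 1336, so P₁ = 1336/45.
Back-substitute into (2): P₂ = (60 − 1×1336/45) / 4 = 341/45.

P₁ = 1336/45, P₂ = 341/45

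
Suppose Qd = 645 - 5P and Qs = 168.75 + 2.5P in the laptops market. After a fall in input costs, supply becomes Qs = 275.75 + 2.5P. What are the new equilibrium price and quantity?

P' = 1477/30, Q' = 2393/6

Original equilibrium: P* = 63.5, Q* = 327.5.
New equilibrium: 645 - 5P = 275.75 + 2.5P, so 369.25 = 7.5P and P' = 1477/30; Q' = 645 − 5(1477/30) = 2393/6.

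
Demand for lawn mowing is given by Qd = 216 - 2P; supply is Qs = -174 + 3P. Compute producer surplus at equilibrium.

Equilibrium: 216 - 2P = -174 + 3P gives P* = 78, Q* = 60.
Supply starts at P = 58 (where Qs = 0).
PS = ½(78 − 58)(60) = 600.

Producer surplus = 600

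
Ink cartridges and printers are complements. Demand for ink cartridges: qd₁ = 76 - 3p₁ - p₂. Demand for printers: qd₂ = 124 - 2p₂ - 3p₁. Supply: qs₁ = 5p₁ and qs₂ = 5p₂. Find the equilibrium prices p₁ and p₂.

Market 1: 76 - 3p₁ - p₂ = 5p₁ → 8p₁ + p₂ = 76.
Market 2: 7p₂ + 3p₁ = 124.
Eliminating p₂: 7×(1) − 1×(2) gives 53p₁ = 408, so p₁ = 408/53.
Back-substitute into (2): p₂ = (124 − 3×408/53) / 7 = 764/53.

p₁ = 408/53, p₂ = 764/53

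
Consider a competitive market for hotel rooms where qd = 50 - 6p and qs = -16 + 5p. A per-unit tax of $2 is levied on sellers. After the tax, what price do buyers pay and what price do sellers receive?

Buyers pay 76/11, sellers receive 54/11

Pre-tax equilibrium: p* = 6, q* = 14.
Tax on sellers shifts supply to qs = -16 + 5(p − 2) = -26 + 5p.
50 - 6p = -26 + 5p gives buyer price pb = 76/11; sellers receive ps = 76/11 − 2 = 54/11.
New quantity: q = 50 − 6(76/11) = 94/11.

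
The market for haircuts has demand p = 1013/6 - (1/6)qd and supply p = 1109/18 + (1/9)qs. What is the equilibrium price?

Set the two price expressions equal: 1013/6 - (1/6)q = 1109/18 + (1/9)q.
965/9 = (5/18)q, so q* = 386.
p* = 1013/6 − (1/6)(386) = 104.5.

p* = 104.5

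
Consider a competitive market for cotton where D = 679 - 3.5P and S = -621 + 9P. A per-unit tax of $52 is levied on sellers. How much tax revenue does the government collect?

Tax revenue = 9565.92

Pre-tax equilibrium: P* = 104, Q* = 315.
Tax on sellers shifts supply to S = -621 + 9(P − 52) = -1089 + 9P.
679 - 3.5P = -1089 + 9P gives buyer price Pb = 141.44; sellers receive Ps = 141.44 − 52 = 89.44.
New quantity: Q = 679 − 3.5(141.44) = 183.96.
Revenue = 52 × 183.96 = 9565.92.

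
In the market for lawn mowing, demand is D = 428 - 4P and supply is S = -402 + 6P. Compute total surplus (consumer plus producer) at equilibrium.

Total surplus = 1920

Equilibrium: 428 - 4P = -402 + 6P gives P* = 83, Q* = 96.
Demand choke price: P = 107; supply starts at P = 67.
CS = ½(107 − 83)(96) = 1152; PS = ½(83 − 67)(96) = 768.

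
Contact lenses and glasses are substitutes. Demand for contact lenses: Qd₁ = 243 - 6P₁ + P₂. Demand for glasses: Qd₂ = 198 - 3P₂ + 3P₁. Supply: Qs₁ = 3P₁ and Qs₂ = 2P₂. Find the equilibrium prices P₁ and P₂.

Market 1: 243 - 6P₁ + P₂ = 3P₁ → 9P₁ - P₂ = 243.
Market 2: 5P₂ - 3P₁ = 198.
Eliminating P₂: 5×(1) + 1×(2) gives 42P₁ = 1413, so P₁ = 471/14.
Back-substitute into (2): P₂ = (198 + 3×471/14) / 5 = 837/14.

P₁ = 471/14, P₂ = 837/14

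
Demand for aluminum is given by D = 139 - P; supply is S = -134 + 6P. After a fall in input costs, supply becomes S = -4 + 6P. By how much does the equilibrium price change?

ΔP = -130/7

Original equilibrium: P* = 39, Q* = 100.
New equilibrium: 139 - P = -4 + 6P, so 143 = 7P and P' = 143/7; Q' = 139 − 1(143/7) = 830/7.
Change in price: 143/7 − 39 = -130/7.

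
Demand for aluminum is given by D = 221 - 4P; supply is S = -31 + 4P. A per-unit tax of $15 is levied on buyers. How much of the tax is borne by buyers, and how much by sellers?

Buyers bear $7.5, sellers bear $7.5

Pre-tax equilibrium: P* = 31.5, Q* = 95.
Tax on buyers shifts demand to D = 221 − 4(P + 15) = 161 - 4P.
161 - 4P = -31 + 4P gives seller price Ps = 24; buyers pay Pb = 24 + 15 = 39.
New quantity: Q = 221 − 4(39) = 65.
Buyer burden = 39 − 31.5 = 7.5; seller burden = 31.5 − 24 = 7.5.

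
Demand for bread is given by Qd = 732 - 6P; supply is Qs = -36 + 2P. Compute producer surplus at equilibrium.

Producer surplus = 6084

Equilibrium: 732 - 6P = -36 + 2P gives P* = 96, Q* = 156.
Supply starts at P = 18 (where Qs = 0).
PS = ½(96 − 18)(156) = 6084.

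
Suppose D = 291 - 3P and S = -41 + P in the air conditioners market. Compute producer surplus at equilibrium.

Equilibrium: 291 - 3P = -41 + P gives P* = 83, Q* = 42.
Supply starts at P = 41 (where S = 0).
PS = ½(83 − 41)(42) = 882.

Producer surplus = 882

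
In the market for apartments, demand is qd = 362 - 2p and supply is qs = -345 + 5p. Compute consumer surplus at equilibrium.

Equilibrium: 362 - 2p = -345 + 5p gives p* = 101, q* = 160.
Demand choke price (qd = 0): p = 181.
CS = ½(181 − 101)(160) = 6400.

Consumer surplus = 6400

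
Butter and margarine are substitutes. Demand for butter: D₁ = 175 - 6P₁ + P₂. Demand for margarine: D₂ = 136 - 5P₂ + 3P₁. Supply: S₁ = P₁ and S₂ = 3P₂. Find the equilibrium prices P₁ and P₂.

P₁ = 1536/53, P₂ = 1477/53

Market 1: 175 - 6P₁ + P₂ = P₁ → 7P₁ - P₂ = 175.
Market 2: 8P₂ - 3P₁ = 136.
Eliminating P₂: 8×(1) + 1×(2) gives 53P₁ = 1536, so P₁ = 1536/53.
Back-substitute into (2): P₂ = (136 + 3×1536/53) / 8 = 1477/53.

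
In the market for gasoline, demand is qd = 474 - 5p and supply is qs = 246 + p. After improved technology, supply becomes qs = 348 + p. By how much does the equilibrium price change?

Original equilibrium: p* = 38, q* = 284.
New equilibrium: 474 - 5p = 348 + p, so 126 = 6p and p' = 21; q' = 474 − 5(21) = 369.
Change in price: 21 − 38 = -17.

Δp = -17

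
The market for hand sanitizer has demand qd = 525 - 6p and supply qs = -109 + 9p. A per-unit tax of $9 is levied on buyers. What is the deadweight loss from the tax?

Pre-tax equilibrium: p* = 634/15, q* = 271.4.
Tax on buyers shifts demand to qd = 525 − 6(p + 9) = 471 - 6p.
471 - 6p = -109 + 9p gives seller price ps = 116/3; buyers pay pb = 116/3 + 9 = 143/3.
New quantity: q = 525 − 6(143/3) = 239.
DWL = ½ × 9 × (271.4 − 239) = 145.8.

Deadweight loss = 145.8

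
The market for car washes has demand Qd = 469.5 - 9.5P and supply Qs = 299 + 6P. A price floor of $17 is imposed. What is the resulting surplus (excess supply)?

Equilibrium price would be P* = 11, so the floor at 17 binds.
At P = 17: Qd = 308, Qs = 401.
Surplus = 401 − 308 = 93.

Surplus = 93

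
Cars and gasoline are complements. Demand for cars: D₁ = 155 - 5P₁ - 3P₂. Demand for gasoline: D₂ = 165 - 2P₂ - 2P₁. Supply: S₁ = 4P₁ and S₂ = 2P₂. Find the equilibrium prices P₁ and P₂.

P₁ = 25/6, P₂ = 235/6

Market 1: 155 - 5P₁ - 3P₂ = 4P₁ → 9P₁ + 3P₂ = 155.
Market 2: 4P₂ + 2P₁ = 165.
Eliminating P₂: 4×(1) − 3×(2) gives 30P₁ = 125, so P₁ = 25/6.
Back-substitute into (2): P₂ = (165 − 2×25/6) / 4 = 235/6.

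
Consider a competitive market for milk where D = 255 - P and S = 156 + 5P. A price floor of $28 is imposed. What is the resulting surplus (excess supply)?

Surplus = 69

Equilibrium price would be P* = 16.5, so the floor at 28 binds.
At P = 28: D = 227, S = 296.
Surplus = 296 − 227 = 69.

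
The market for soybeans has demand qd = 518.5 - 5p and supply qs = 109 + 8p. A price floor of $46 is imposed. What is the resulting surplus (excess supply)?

Surplus = 188.5

Equilibrium price would be p* = 31.5, so the floor at 46 binds.
At p = 46: qd = 288.5, qs = 477.
Surplus = 477 − 288.5 = 188.5.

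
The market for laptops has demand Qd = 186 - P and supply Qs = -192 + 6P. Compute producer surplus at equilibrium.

Producer surplus = 1452

Equilibrium: 186 - P = -192 + 6P gives P* = 54, Q* = 132.
Supply starts at P = 32 (where Qs = 0).
PS = ½(54 − 32)(132) = 1452.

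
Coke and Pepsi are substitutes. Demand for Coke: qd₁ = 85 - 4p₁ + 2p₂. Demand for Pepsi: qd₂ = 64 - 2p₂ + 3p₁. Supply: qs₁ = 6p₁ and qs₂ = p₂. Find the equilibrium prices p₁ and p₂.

p₁ = 383/24, p₂ = 895/24

Market 1: 85 - 4p₁ + 2p₂ = 6p₁ → 10p₁ - 2p₂ = 85.
Market 2: 3p₂ - 3p₁ = 64.
Eliminating p₂: 3×(1) + 2×(2) gives 24p₁ = 383, so p₁ = 383/24.
Back-substitute into (2): p₂ = (64 + 3×383/24) / 3 = 895/24.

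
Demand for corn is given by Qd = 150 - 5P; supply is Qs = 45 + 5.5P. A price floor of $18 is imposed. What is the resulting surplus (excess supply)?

Surplus = 84

Equilibrium price would be P* = 10, so the floor at 18 binds.
At P = 18: Qd = 60, Qs = 144.
Surplus = 144 − 60 = 84.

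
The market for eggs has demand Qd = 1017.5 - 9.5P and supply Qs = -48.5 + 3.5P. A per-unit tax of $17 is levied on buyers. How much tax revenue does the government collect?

Tax revenue = 172397/52

Pre-tax equilibrium: P* = 82, Q* = 238.5.
Tax on buyers shifts demand to Qd = 1017.5 − 9.5(P + 17) = 856 - 9.5P.
856 - 9.5P = -48.5 + 3.5P gives seller price Ps = 1809/26; buyers pay Pb = 1809/26 + 17 = 2251/26.
New quantity: Q = 1017.5 − 9.5(2251/26) = 10141/52.
Revenue = 17 × 10141/52 = 172397/52.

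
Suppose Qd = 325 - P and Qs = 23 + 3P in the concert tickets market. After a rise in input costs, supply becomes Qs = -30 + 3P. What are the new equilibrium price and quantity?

P' = 88.75, Q' = 236.25

Original equilibrium: P* = 75.5, Q* = 249.5.
New equilibrium: 325 - P = -30 + 3P, so 355 = 4P and P' = 88.75; Q' = 325 − 1(88.75) = 236.25.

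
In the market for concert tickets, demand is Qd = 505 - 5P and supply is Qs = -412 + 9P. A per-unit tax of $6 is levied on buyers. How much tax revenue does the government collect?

Pre-tax equilibrium: P* = 65.5, Q* = 177.5.
Tax on buyers shifts demand to Qd = 505 − 5(P + 6) = 475 - 5P.
475 - 5P = -412 + 9P gives seller price Ps = 887/14; buyers pay Pb = 887/14 + 6 = 971/14.
New quantity: Q = 505 − 5(971/14) = 2215/14.
Revenue = 6 × 2215/14 = 6645/7.

Tax revenue = 6645/7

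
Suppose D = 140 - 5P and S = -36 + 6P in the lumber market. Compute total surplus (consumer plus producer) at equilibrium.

Equilibrium: 140 - 5P = -36 + 6P gives P* = 16, Q* = 60.
Demand choke price: P = 28; supply starts at P = 6.
CS = ½(28 − 16)(60) = 360; PS = ½(16 − 6)(60) = 300.

Total surplus = 660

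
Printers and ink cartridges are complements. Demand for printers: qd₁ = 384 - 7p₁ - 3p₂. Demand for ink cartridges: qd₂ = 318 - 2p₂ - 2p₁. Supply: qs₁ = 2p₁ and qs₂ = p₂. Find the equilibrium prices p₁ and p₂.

p₁ = 66/7, p₂ = 698/7

Market 1: 384 - 7p₁ - 3p₂ = 2p₁ → 9p₁ + 3p₂ = 384.
Market 2: 3p₂ + 2p₁ = 318.
Eliminating p₂: 3×(1) − 3×(2) gives 21p₁ = 198, so p₁ = 66/7.
Back-substitute into (2): p₂ = (318 − 2×66/7) / 3 = 698/7.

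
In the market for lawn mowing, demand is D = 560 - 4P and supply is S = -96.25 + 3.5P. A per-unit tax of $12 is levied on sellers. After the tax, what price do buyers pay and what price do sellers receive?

Pre-tax equilibrium: P* = 87.5, Q* = 210.
Tax on sellers shifts supply to S = -96.25 + 3.5(P − 12) = -138.25 + 3.5P.
560 - 4P = -138.25 + 3.5P gives buyer price Pb = 93.1; sellers receive Ps = 93.1 − 12 = 81.1.
New quantity: Q = 560 − 4(93.1) = 187.6.

Buyers pay $93.1, sellers receive $81.1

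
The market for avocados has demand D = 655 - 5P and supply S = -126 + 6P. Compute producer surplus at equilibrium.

Equilibrium: 655 - 5P = -126 + 6P gives P* = 71, Q* = 300.
Supply starts at P = 21 (where S = 0).
PS = ½(71 − 21)(300) = 7500.

Producer surplus = 7500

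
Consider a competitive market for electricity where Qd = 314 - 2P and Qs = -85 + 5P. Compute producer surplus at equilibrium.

Producer surplus = 4000

Equilibrium: 314 - 2P = -85 + 5P gives P* = 57, Q* = 200.
Supply starts at P = 17 (where Qs = 0).
PS = ½(57 − 17)(200) = 4000.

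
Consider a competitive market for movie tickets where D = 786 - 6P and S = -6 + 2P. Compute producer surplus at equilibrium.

Producer surplus = 9216

Equilibrium: 786 - 6P = -6 + 2P gives P* = 99, Q* = 192.
Supply starts at P = 3 (where S = 0).
PS = ½(99 − 3)(192) = 9216.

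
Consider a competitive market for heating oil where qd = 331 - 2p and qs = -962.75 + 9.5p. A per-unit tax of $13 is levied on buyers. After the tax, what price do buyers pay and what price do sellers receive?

Buyers pay 5669/46, sellers receive 5071/46

Pre-tax equilibrium: p* = 112.5, q* = 106.
Tax on buyers shifts demand to qd = 331 − 2(p + 13) = 305 - 2p.
305 - 2p = -962.75 + 9.5p gives seller price ps = 5071/46; buyers pay pb = 5071/46 + 13 = 5669/46.
New quantity: q = 331 − 2(5669/46) = 1944/23.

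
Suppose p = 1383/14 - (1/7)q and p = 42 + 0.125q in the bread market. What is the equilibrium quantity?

q* = 212

Set the two price expressions equal: 1383/14 - (1/7)q = 42 + 0.125q.
795/14 = (15/56)q, so q* = 212.
p* = 1383/14 − (1/7)(212) = 68.5.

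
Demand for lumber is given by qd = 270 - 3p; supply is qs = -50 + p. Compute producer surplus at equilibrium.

Producer surplus = 450

Equilibrium: 270 - 3p = -50 + p gives p* = 80, q* = 30.
Supply starts at p = 50 (where qs = 0).
PS = ½(80 − 50)(30) = 450.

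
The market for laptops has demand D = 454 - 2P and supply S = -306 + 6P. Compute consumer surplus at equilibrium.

Equilibrium: 454 - 2P = -306 + 6P gives P* = 95, Q* = 264.
Demand choke price (D = 0): P = 227.
CS = ½(227 − 95)(264) = 17424.

Consumer surplus = 17424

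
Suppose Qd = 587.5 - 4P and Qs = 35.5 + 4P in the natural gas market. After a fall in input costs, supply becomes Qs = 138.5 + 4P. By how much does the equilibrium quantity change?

Original equilibrium: P* = 69, Q* = 311.5.
New equilibrium: 587.5 - 4P = 138.5 + 4P, so 449 = 8P and P' = 56.125; Q' = 587.5 − 4(56.125) = 363.
Change in quantity: 363 − 311.5 = 51.5.

ΔQ = 51.5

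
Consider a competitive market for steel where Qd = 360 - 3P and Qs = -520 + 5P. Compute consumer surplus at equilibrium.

Consumer surplus = 150

Equilibrium: 360 - 3P = -520 + 5P gives P* = 110, Q* = 30.
Demand choke price (Qd = 0): P = 120.
CS = ½(120 − 110)(30) = 150.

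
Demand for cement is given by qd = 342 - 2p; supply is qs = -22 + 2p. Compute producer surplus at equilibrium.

Producer surplus = 6400

Equilibrium: 342 - 2p = -22 + 2p gives p* = 91, q* = 160.
Supply starts at p = 11 (where qs = 0).
PS = ½(91 − 11)(160) = 6400.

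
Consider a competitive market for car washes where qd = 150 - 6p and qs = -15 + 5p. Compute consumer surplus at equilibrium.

Consumer surplus = 300

Equilibrium: 150 - 6p = -15 + 5p gives p* = 15, q* = 60.
Demand choke price (qd = 0): p = 25.
CS = ½(25 − 15)(60) = 300.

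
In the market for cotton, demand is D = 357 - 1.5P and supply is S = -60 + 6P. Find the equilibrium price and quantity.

Set D = S: 357 - 1.5P = -60 + 6P.
417 = 7.5P, so P* = 55.6.
Q* = 357 − 1.5(55.6) = 273.6.

P* = 55.6, Q* = 273.6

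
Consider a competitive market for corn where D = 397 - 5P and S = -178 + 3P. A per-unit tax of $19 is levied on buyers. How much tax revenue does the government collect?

Pre-tax equilibrium: P* = 71.875, Q* = 37.625.
Tax on buyers shifts demand to D = 397 − 5(P + 19) = 302 - 5P.
302 - 5P = -178 + 3P gives seller price Ps = 60; buyers pay Pb = 60 + 19 = 79.
New quantity: Q = 397 − 5(79) = 2.
Revenue = 19 × 2 = 38.

Tax revenue = 38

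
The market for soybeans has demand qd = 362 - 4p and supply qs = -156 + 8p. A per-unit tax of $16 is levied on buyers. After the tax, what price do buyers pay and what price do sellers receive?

Pre-tax equilibrium: p* = 259/6, q* = 568/3.
Tax on buyers shifts demand to qd = 362 − 4(p + 16) = 298 - 4p.
298 - 4p = -156 + 8p gives seller price ps = 227/6; buyers pay pb = 227/6 + 16 = 323/6.
New quantity: q = 362 − 4(323/6) = 440/3.

Buyers pay 323/6, sellers receive 227/6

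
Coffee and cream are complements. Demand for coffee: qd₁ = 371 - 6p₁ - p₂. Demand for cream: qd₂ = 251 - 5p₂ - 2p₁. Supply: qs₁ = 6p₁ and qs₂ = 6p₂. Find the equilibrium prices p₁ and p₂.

p₁ = 383/13, p₂ = 227/13

Market 1: 371 - 6p₁ - p₂ = 6p₁ → 12p₁ + p₂ = 371.
Market 2: 11p₂ + 2p₁ = 251.
Eliminating p₂: 11×(1) − 1×(2) gives 130p₁ = 3830, so p₁ = 383/13.
Back-substitute into (2): p₂ = (251 − 2×383/13) / 11 = 227/13.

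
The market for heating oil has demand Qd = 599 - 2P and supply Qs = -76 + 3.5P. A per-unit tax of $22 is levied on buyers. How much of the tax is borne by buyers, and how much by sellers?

Pre-tax equilibrium: P* = 1350/11, Q* = 3889/11.
Tax on buyers shifts demand to Qd = 599 − 2(P + 22) = 555 - 2P.
555 - 2P = -76 + 3.5P gives seller price Ps = 1262/11; buyers pay Pb = 1262/11 + 22 = 1504/11.
New quantity: Q = 599 − 2(1504/11) = 3581/11.
Buyer burden = 1504/11 − 1350/11 = 14; seller burden = 1350/11 − 1262/11 = 8.

Buyers bear $14, sellers bear $8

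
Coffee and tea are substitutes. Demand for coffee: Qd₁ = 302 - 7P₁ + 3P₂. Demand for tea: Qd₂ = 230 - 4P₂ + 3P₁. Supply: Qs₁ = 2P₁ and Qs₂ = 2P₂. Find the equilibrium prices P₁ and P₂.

P₁ = 55.6, P₂ = 992/15

Market 1: 302 - 7P₁ + 3P₂ = 2P₁ → 9P₁ - 3P₂ = 302.
Market 2: 6P₂ - 3P₁ = 230.
Eliminating P₂: 6×(1) + 3×(2) gives 45P₁ = 2502, so P₁ = 55.6.
Back-substitute into (2): P₂ = (230 + 3×55.6) / 6 = 992/15.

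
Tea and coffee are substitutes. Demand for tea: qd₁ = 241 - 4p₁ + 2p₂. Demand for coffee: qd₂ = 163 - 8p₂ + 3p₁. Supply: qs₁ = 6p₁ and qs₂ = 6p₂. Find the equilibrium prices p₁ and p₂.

p₁ = 1850/67, p₂ = 2353/134

Market 1: 241 - 4p₁ + 2p₂ = 6p₁ → 10p₁ - 2p₂ = 241.
Market 2: 14p₂ - 3p₁ = 163.
Eliminating p₂: 14×(1) + 2×(2) gives 134p₁ = 3700, so p₁ = 1850/67.
Back-substitute into (2): p₂ = (163 + 3×1850/67) / 14 = 2353/134.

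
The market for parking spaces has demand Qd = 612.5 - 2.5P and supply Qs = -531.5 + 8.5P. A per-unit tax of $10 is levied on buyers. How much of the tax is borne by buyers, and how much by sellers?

Buyers bear 85/11, sellers bear 25/11

Pre-tax equilibrium: P* = 104, Q* = 352.5.
Tax on buyers shifts demand to Qd = 612.5 − 2.5(P + 10) = 587.5 - 2.5P.
587.5 - 2.5P = -531.5 + 8.5P gives seller price Ps = 1119/11; buyers pay Pb = 1119/11 + 10 = 1229/11.
New quantity: Q = 612.5 − 2.5(1229/11) = 3665/11.
Buyer burden = 1229/11 − 104 = 85/11; seller burden = 104 − 1119/11 = 25/11.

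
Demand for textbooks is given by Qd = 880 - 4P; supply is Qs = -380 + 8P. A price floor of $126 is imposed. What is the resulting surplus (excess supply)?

Surplus = 252

Equilibrium price would be P* = 105, so the floor at 126 binds.
At P = 126: Qd = 376, Qs = 628.
Surplus = 628 − 376 = 252.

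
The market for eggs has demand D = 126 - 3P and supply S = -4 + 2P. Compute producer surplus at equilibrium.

Producer surplus = 576

Equilibrium: 126 - 3P = -4 + 2P gives P* = 26, Q* = 48.
Supply starts at P = 2 (where S = 0).
PS = ½(26 − 2)(48) = 576.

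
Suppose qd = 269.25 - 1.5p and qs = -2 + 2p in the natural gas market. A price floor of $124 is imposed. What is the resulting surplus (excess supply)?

Equilibrium price would be p* = 77.5, so the floor at 124 binds.
At p = 124: qd = 83.25, qs = 246.
Surplus = 246 − 83.25 = 162.75.

Surplus = 162.75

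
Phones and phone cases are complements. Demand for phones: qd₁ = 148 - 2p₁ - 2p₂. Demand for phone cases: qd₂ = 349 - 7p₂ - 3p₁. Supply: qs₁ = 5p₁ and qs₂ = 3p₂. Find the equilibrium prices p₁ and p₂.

Market 1: 148 - 2p₁ - 2p₂ = 5p₁ → 7p₁ + 2p₂ = 148.
Market 2: 10p₂ + 3p₁ = 349.
Eliminating p₂: 10×(1) − 2×(2) gives 64p₁ = 782, so p₁ = 12.21875.
Back-substitute into (2): p₂ = (349 − 3×12.21875) / 10 = 31.234375.

p₁ = 12.21875, p₂ = 31.234375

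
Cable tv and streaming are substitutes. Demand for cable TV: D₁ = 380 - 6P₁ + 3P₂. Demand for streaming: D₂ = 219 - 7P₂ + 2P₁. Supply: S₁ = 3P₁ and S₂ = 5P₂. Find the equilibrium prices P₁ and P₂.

Market 1: 380 - 6P₁ + 3P₂ = 3P₁ → 9P₁ - 3P₂ = 380.
Market 2: 12P₂ - 2P₁ = 219.
Eliminating P₂: 12×(1) + 3×(2) gives 102P₁ = 5217, so P₁ = 1739/34.
Back-substitute into (2): P₂ = (219 + 2×1739/34) / 12 = 2731/102.

P₁ = 1739/34, P₂ = 2731/102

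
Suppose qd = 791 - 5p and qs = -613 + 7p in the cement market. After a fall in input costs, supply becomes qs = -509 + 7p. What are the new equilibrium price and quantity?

p' = 325/3, q' = 748/3

Original equilibrium: p* = 117, q* = 206.
New equilibrium: 791 - 5p = -509 + 7p, so 1300 = 12p and p' = 325/3; q' = 791 − 5(325/3) = 748/3.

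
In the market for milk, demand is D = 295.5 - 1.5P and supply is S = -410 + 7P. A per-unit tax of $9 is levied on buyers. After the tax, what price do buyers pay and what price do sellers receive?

Buyers pay 1537/17, sellers receive 1384/17

Pre-tax equilibrium: P* = 83, Q* = 171.
Tax on buyers shifts demand to D = 295.5 − 1.5(P + 9) = 282 - 1.5P.
282 - 1.5P = -410 + 7P gives seller price Ps = 1384/17; buyers pay Pb = 1384/17 + 9 = 1537/17.
New quantity: Q = 295.5 − 1.5(1537/17) = 2718/17.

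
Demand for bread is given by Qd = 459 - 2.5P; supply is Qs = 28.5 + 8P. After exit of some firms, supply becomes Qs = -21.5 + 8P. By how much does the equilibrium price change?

ΔP = 100/21

Original equilibrium: P* = 41, Q* = 356.5.
New equilibrium: 459 - 2.5P = -21.5 + 8P, so 480.5 = 10.5P and P' = 961/21; Q' = 459 − 2.5(961/21) = 14473/42.
Change in price: 961/21 − 41 = 100/21.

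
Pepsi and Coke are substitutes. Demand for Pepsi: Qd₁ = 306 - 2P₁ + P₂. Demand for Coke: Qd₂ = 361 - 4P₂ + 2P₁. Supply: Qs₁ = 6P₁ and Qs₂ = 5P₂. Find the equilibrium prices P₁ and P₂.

Market 1: 306 - 2P₁ + P₂ = 6P₁ → 8P₁ - P₂ = 306.
Market 2: 9P₂ - 2P₁ = 361.
Eliminating P₂: 9×(1) + 1×(2) gives 70P₁ = 3115, so P₁ = 44.5.
Back-substitute into (2): P₂ = (361 + 2×44.5) / 9 = 50.

P₁ = 44.5, P₂ = 50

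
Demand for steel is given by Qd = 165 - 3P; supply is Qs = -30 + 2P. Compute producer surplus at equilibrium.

Equilibrium: 165 - 3P = -30 + 2P gives P* = 39, Q* = 48.
Supply starts at P = 15 (where Qs = 0).
PS = ½(39 − 15)(48) = 576.

Producer surplus = 576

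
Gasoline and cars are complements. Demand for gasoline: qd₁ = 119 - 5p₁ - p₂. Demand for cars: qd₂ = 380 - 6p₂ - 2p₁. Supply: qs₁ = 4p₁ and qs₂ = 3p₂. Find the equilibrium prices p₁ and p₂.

Market 1: 119 - 5p₁ - p₂ = 4p₁ → 9p₁ + p₂ = 119.
Market 2: 9p₂ + 2p₁ = 380.
Eliminating p₂: 9×(1) − 1×(2) gives 79p₁ = 691, so p₁ = 691/79.
Back-substitute into (2): p₂ = (380 − 2×691/79) / 9 = 3182/79.

p₁ = 691/79, p₂ = 3182/79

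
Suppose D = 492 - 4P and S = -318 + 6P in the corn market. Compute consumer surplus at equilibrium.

Equilibrium: 492 - 4P = -318 + 6P gives P* = 81, Q* = 168.
Demand choke price (D = 0): P = 123.
CS = ½(123 − 81)(168) = 3528.

Consumer surplus = 3528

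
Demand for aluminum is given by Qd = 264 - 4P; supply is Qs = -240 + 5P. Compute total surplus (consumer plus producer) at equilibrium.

Equilibrium: 264 - 4P = -240 + 5P gives P* = 56, Q* = 40.
Demand choke price: P = 66; supply starts at P = 48.
CS = ½(66 − 56)(40) = 200; PS = ½(56 − 48)(40) = 160.

Total surplus = 360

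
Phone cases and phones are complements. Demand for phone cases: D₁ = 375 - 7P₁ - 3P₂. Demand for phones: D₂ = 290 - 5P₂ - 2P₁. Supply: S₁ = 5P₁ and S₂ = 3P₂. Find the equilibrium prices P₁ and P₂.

Market 1: 375 - 7P₁ - 3P₂ = 5P₁ → 12P₁ + 3P₂ = 375.
Market 2: 8P₂ + 2P₁ = 290.
Eliminating P₂: 8×(1) − 3×(2) gives 90P₁ = 2130, so P₁ = 71/3.
Back-substitute into (2): P₂ = (290 − 2×71/3) / 8 = 91/3.

P₁ = 71/3, P₂ = 91/3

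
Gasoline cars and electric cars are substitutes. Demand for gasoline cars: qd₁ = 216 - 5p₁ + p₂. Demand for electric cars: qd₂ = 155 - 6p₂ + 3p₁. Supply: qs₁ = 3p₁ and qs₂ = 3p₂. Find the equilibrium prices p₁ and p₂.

Market 1: 216 - 5p₁ + p₂ = 3p₁ → 8p₁ - p₂ = 216.
Market 2: 9p₂ - 3p₁ = 155.
Eliminating p₂: 9×(1) + 1×(2) gives 69p₁ = 2099, so p₁ = 2099/69.
Back-substitute into (2): p₂ = (155 + 3×2099/69) / 9 = 1888/69.

p₁ = 2099/69, p₂ = 1888/69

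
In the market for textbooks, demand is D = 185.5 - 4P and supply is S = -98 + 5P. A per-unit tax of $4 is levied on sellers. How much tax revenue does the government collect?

Tax revenue = 1822/9

Pre-tax equilibrium: P* = 31.5, Q* = 59.5.
Tax on sellers shifts supply to S = -98 + 5(P − 4) = -118 + 5P.
185.5 - 4P = -118 + 5P gives buyer price Pb = 607/18; sellers receive Ps = 607/18 − 4 = 535/18.
New quantity: Q = 185.5 − 4(607/18) = 911/18.
Revenue = 4 × 911/18 = 1822/9.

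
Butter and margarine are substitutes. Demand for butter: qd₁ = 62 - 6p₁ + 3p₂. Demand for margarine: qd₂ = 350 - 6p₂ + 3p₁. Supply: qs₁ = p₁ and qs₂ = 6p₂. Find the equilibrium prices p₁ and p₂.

Market 1: 62 - 6p₁ + 3p₂ = p₁ → 7p₁ - 3p₂ = 62.
Market 2: 12p₂ - 3p₁ = 350.
Eliminating p₂: 12×(1) + 3×(2) gives 75p₁ = 1794, so p₁ = 23.92.
Back-substitute into (2): p₂ = (350 + 3×23.92) / 12 = 2636/75.

p₁ = 23.92, p₂ = 2636/75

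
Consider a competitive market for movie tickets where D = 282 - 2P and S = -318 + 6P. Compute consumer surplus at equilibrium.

Consumer surplus = 4356

Equilibrium: 282 - 2P = -318 + 6P gives P* = 75, Q* = 132.
Demand choke price (D = 0): P = 141.
CS = ½(141 − 75)(132) = 4356.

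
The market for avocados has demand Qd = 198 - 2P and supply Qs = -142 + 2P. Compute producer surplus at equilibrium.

Equilibrium: 198 - 2P = -142 + 2P gives P* = 85, Q* = 28.
Supply starts at P = 71 (where Qs = 0).
PS = ½(85 − 71)(28) = 196.

Producer surplus = 196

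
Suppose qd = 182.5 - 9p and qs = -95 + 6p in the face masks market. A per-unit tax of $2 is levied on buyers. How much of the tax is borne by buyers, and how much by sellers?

Pre-tax equilibrium: p* = 18.5, q* = 16.
Tax on buyers shifts demand to qd = 182.5 − 9(p + 2) = 164.5 - 9p.
164.5 - 9p = -95 + 6p gives seller price ps = 17.3; buyers pay pb = 17.3 + 2 = 19.3.
New quantity: q = 182.5 − 9(19.3) = 8.8.
Buyer burden = 19.3 − 18.5 = 0.8; seller burden = 18.5 − 17.3 = 1.2.

Buyers bear $0.8, sellers bear $1.2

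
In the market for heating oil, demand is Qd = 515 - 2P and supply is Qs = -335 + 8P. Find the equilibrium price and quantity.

P* = 85, Q* = 345

Set Qd = Qs: 515 - 2P = -335 + 8P.
850 = 10P, so P* = 85.
Q* = 515 − 2(85) = 345.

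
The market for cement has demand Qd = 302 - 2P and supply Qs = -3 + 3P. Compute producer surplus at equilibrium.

Equilibrium: 302 - 2P = -3 + 3P gives P* = 61, Q* = 180.
Supply starts at P = 1 (where Qs = 0).
PS = ½(61 − 1)(180) = 5400.

Producer surplus = 5400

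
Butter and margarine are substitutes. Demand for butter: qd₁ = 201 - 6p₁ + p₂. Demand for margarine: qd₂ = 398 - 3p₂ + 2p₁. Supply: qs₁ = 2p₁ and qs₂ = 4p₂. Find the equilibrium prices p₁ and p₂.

p₁ = 1805/54, p₂ = 1793/27

Market 1: 201 - 6p₁ + p₂ = 2p₁ → 8p₁ - p₂ = 201.
Market 2: 7p₂ - 2p₁ = 398.
Eliminating p₂: 7×(1) + 1×(2) gives 54p₁ = 1805, so p₁ = 1805/54.
Back-substitute into (2): p₂ = (398 + 2×1805/54) / 7 = 1793/27.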